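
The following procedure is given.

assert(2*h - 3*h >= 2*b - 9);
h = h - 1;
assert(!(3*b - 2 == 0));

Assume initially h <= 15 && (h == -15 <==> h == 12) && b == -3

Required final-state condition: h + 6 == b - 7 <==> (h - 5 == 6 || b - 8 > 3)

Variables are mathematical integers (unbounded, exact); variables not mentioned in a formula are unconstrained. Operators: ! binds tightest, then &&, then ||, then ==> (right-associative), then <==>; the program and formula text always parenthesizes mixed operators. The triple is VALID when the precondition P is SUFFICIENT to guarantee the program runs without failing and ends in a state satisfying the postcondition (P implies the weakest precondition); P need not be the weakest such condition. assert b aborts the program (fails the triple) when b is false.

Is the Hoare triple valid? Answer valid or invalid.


Working backward. After the program, the postcondition h + 6 == b - 7 <==> (h - 5 == 6 || b - 8 > 3) must hold; in canonical form it is h == b - 13 <==> (h == 11 || b > 11).
Before assert !(3*b - 2 == 0): (!(3*b == 2)) && (h == b - 13 <==> (h == 11 || b > 11))
Before h := h - 1: (!(3*b == 2)) && (h == b - 12 <==> (h == 12 || b > 11))
Before assert 2*h - 3*h >= 2*b - 9: 2*b + h <= 9 && (!(3*b == 2)) && (h == b - 12 <==> (h == 12 || b > 11))
The weakest precondition is 2*b + h <= 9 && (!(3*b == 2)) && (h == b - 12 <==> (h == 12 || b > 11)).
Check whether h <= 15 && (h == -15 <==> h == 12) && b == -3 implies it.
Every state satisfying the precondition satisfies the weakest precondition: the implication holds.
Answer: valid


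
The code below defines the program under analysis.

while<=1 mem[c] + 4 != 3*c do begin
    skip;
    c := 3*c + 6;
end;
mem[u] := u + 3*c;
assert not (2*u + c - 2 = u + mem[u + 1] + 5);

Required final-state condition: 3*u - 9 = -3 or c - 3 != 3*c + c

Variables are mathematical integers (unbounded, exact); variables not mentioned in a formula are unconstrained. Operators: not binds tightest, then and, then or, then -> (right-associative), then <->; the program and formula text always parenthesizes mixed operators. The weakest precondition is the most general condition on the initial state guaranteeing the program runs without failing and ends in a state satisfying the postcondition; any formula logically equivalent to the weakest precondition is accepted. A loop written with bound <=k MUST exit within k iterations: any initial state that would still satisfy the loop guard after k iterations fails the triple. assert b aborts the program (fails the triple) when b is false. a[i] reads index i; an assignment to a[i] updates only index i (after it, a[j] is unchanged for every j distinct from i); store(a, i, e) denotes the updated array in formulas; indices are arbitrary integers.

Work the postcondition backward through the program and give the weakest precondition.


Working backward. After the program, the postcondition 3*u - 9 = -3 or c - 3 != 3*c + c must hold; in canonical form it is 3*u = 6 or 3*c != -3.
Before assert not (2*u + c - 2 = u + mem[u + 1] + 5): (not (c + u = mem[u + 1] + 7)) and (3*u = 6 or 3*c != -3)
Before mem[u] := u + 3*c: (not (c + u = store(mem, u, 3*c + u)[u + 1] + 7)) and (3*u = 6 or 3*c != -3)
Before the loop (bound <=1), unroll the exhaustion recursion (WP_0 = exit-now case; WP_j = one more guarded iteration, up to j = 1):
  WP_0: (not (mem[c] != 3*c - 4)) and (not (c + u = store(mem, u, 3*c + u)[u + 1] + 7)) and (3*u = 6 or 3*c != -3)
  WP_1: (mem[c] != 3*c - 4 -> ((not (mem[3*c + 6] != 9*c + 14)) and (not (3*c + u = store(mem, u, 9*c + u + 18)[u + 1] + 1)) and (3*u = 6 or 9*c != -21))) and ((not (mem[c] != 3*c - 4)) -> ((not (c + u = store(mem, u, 3*c + u)[u + 1] + 7)) and (3*u = 6 or 3*c != -3)))
So before the loop: (mem[c] != 3*c - 4 -> ((not (mem[3*c + 6] != 9*c + 14)) and (not (3*c + u = store(mem, u, 9*c + u + 18)[u + 1] + 1)) and (3*u = 6 or 9*c != -21))) and ((not (mem[c] != 3*c - 4)) -> ((not (c + u = store(mem, u, 3*c + u)[u + 1] + 7)) and (3*u = 6 or 3*c != -3)))
Answer: WP = (mem[c] != 3*c - 4 -> ((not (mem[3*c + 6] != 9*c + 14)) and (not (3*c + u = store(mem, u, 9*c + u + 18)[u + 1] + 1)) and (3*u = 6 or 9*c != -21))) and ((not (mem[c] != 3*c - 4)) -> ((not (c + u = store(mem, u, 3*c + u)[u + 1] + 7)) and (3*u = 6 or 3*c != -3)))


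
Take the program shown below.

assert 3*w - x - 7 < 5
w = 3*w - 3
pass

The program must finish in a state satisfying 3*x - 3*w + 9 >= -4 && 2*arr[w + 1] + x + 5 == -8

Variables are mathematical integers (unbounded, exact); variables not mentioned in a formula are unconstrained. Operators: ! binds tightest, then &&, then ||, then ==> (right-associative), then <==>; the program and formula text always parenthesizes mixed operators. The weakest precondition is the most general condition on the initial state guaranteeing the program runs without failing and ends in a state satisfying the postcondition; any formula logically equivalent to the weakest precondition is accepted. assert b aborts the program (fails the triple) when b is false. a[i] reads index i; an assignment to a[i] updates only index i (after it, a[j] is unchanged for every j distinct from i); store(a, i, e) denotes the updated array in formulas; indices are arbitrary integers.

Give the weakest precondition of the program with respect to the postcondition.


Working backward. After the program, the postcondition 3*x - 3*w + 9 >= -4 && 2*arr[w + 1] + x + 5 == -8 must hold; in canonical form it is 3*x >= 3*w - 13 && 2*arr[w + 1] + x == -13.
Before skip: 3*x >= 3*w - 13 && 2*arr[w + 1] + x == -13
Before w := 3*w - 3: 3*x >= 9*w - 22 && 2*arr[3*w - 2] + x == -13
Before assert 3*w - x - 7 < 5: 3*w < x + 12 && 3*x >= 9*w - 22 && 2*arr[3*w - 2] + x == -13
Answer: WP = 3*w < x + 12 && 3*x >= 9*w - 22 && 2*arr[3*w - 2] + x == -13


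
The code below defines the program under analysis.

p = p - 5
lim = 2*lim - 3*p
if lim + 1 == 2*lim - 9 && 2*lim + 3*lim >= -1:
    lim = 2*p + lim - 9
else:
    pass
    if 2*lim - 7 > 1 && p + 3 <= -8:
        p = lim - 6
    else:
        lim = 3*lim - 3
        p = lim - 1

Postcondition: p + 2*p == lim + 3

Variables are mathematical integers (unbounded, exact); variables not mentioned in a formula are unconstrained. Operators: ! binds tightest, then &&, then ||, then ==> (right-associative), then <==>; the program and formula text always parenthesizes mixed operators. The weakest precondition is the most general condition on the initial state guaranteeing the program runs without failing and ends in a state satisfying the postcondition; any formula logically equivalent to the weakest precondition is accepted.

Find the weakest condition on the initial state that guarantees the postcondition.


Working backward. After the program, the postcondition p + 2*p == lim + 3 must hold; in canonical form it is 3*p == lim + 3.
Then branch requires p == lim - 6; else branch requires ((2*lim > 8 && p <= -11) ==> 2*lim == 21) && ((!(2*lim > 8 && p <= -11)) ==> 6*lim == 12).
Before the if: ((lim == 10 && 5*lim >= -1) ==> p == lim - 6) && ((!(lim == 10 && 5*lim >= -1)) ==> (((2*lim > 8 && p <= -11) ==> 2*lim == 21) && ((!(2*lim > 8 && p <= -11)) ==> 6*lim == 12)))
Before lim := 2*lim - 3*p: ((2*lim == 3*p + 10 && 10*lim >= 15*p - 1) ==> 4*p == 2*lim - 6) && ((!(2*lim == 3*p + 10 && 10*lim >= 15*p - 1)) ==> (((4*lim > 6*p + 8 && p <= -11) ==> 4*lim == 6*p + 21) && ((!(4*lim > 6*p + 8 && p <= -11)) ==> 12*lim == 18*p + 12)))
Before p := p - 5: ((2*lim == 3*p - 5 && 10*lim >= 15*p - 76) ==> 4*p == 2*lim + 14) && ((!(2*lim == 3*p - 5 && 10*lim >= 15*p - 76)) ==> (((4*lim > 6*p - 22 && p <= -6) ==> 4*lim == 6*p - 9) && ((!(4*lim > 6*p - 22 && p <= -6)) ==> 12*lim == 18*p - 78)))
Answer: WP = ((2*lim == 3*p - 5 && 10*lim >= 15*p - 76) ==> 4*p == 2*lim + 14) && ((!(2*lim == 3*p - 5 && 10*lim >= 15*p - 76)) ==> (((4*lim > 6*p - 22 && p <= -6) ==> 4*lim == 6*p - 9) && ((!(4*lim > 6*p - 22 && p <= -6)) ==> 12*lim == 18*p - 78)))


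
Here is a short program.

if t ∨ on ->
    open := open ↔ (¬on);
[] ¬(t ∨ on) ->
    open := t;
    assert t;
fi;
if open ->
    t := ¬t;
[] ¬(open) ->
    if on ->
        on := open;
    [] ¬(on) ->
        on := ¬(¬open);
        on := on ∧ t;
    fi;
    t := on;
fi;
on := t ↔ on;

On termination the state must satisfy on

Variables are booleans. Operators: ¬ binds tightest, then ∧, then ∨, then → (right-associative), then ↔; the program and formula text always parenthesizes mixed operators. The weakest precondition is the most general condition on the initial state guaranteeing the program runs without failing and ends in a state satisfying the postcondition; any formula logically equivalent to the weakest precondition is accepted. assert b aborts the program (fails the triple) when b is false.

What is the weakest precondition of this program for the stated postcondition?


Working backward. After the program, on must hold.
Before on := t ↔ on: t ↔ on
Then branch requires (¬t) ↔ on; else branch requires true.
Before the if: open → ((¬t) ↔ on)
Then branch requires (open ↔ (¬on)) → ((¬t) ↔ on); else branch requires t ∧ (t → ((¬t) ↔ on)).
Before the if: ((t ∨ on) → ((open ↔ (¬on)) → ((¬t) ↔ on))) ∧ ((¬(t ∨ on)) → (t ∧ (t → ((¬t) ↔ on))))
Answer: WP = ((t ∨ on) → ((open ↔ (¬on)) → ((¬t) ↔ on))) ∧ ((¬(t ∨ on)) → (t ∧ (t → ((¬t) ↔ on))))


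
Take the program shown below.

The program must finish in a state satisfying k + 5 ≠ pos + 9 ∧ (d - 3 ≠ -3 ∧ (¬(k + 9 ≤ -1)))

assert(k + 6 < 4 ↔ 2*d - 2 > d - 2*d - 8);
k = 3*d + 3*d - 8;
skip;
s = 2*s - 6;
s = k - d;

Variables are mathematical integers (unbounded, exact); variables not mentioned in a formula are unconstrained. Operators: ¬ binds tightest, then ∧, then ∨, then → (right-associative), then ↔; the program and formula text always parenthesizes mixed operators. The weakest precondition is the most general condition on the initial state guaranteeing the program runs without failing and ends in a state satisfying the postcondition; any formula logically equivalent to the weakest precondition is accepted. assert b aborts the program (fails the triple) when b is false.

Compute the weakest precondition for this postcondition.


Working backward. After the program, the postcondition k + 5 ≠ pos + 9 ∧ (d - 3 ≠ -3 ∧ (¬(k + 9 ≤ -1))) must hold; in canonical form it is k ≠ pos + 4 ∧ d ≠ 0 ∧ (¬(k ≤ -10)).
Before s := k - d: k ≠ pos + 4 ∧ d ≠ 0 ∧ (¬(k ≤ -10))
Before s := 2*s - 6: k ≠ pos + 4 ∧ d ≠ 0 ∧ (¬(k ≤ -10))
Before skip: k ≠ pos + 4 ∧ d ≠ 0 ∧ (¬(k ≤ -10))
Before k := 3*d + 3*d - 8: 6*d ≠ pos + 12 ∧ d ≠ 0 ∧ (¬(6*d ≤ -2))
Before assert k + 6 < 4 ↔ 2*d - 2 > d - 2*d - 8: (k < -2 ↔ 3*d > -6) ∧ 6*d ≠ pos + 12 ∧ d ≠ 0 ∧ (¬(6*d ≤ -2))
Answer: WP = (k < -2 ↔ 3*d > -6) ∧ 6*d ≠ pos + 12 ∧ d ≠ 0 ∧ (¬(6*d ≤ -2))


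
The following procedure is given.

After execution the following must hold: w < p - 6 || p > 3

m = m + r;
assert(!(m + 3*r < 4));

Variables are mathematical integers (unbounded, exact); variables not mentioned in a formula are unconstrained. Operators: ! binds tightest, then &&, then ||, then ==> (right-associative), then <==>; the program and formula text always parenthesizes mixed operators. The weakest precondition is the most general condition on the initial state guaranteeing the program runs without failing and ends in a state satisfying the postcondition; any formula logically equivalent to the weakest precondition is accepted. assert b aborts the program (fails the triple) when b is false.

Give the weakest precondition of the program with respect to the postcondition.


Working backward. After the program, w < p - 6 || p > 3 must hold.
Before assert !(m + 3*r < 4): (!(m + 3*r < 4)) && (w < p - 6 || p > 3)
Before m := m + r: (!(m + 4*r < 4)) && (w < p - 6 || p > 3)
Answer: WP = (!(m + 4*r < 4)) && (w < p - 6 || p > 3)


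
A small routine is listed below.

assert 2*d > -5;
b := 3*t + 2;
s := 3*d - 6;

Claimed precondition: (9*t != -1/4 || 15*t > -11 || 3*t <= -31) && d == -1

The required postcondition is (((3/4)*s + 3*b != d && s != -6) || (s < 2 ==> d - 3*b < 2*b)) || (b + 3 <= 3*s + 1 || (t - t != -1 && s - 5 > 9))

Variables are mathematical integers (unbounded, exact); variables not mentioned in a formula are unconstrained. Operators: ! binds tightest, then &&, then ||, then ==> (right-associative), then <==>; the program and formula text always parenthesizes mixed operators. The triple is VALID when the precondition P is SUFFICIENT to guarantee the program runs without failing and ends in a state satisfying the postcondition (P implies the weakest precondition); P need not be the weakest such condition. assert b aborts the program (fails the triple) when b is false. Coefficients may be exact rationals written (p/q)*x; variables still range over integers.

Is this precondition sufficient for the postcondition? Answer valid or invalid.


Working backward. After the program, the postcondition (((3/4)*s + 3*b != d && s != -6) || (s < 2 ==> d - 3*b < 2*b)) || (b + 3 <= 3*s + 1 || (t - t != -1 && s - 5 > 9)) must hold; in canonical form it is (3*b + (3/4)*s != d && s != -6) || (s < 2 ==> d < 5*b) || b <= 3*s - 2 || s > 14.
Before s := 3*d - 6: (3*b + (5/4)*d != 9/2 && 3*d != 0) || (3*d < 8 ==> d < 5*b) || b <= 9*d - 20 || 3*d > 20
Before b := 3*t + 2: ((5/4)*d + 9*t != -3/2 && 3*d != 0) || (3*d < 8 ==> d < 15*t + 10) || 3*t <= 9*d - 22 || 3*d > 20
Before assert 2*d > -5: 2*d > -5 && (((5/4)*d + 9*t != -3/2 && 3*d != 0) || (3*d < 8 ==> d < 15*t + 10) || 3*t <= 9*d - 22 || 3*d > 20)
The weakest precondition is 2*d > -5 && (((5/4)*d + 9*t != -3/2 && 3*d != 0) || (3*d < 8 ==> d < 15*t + 10) || 3*t <= 9*d - 22 || 3*d > 20).
Check whether (9*t != -1/4 || 15*t > -11 || 3*t <= -31) && d == -1 implies it.
Every state satisfying the precondition satisfies the weakest precondition: the implication holds.
Answer: valid


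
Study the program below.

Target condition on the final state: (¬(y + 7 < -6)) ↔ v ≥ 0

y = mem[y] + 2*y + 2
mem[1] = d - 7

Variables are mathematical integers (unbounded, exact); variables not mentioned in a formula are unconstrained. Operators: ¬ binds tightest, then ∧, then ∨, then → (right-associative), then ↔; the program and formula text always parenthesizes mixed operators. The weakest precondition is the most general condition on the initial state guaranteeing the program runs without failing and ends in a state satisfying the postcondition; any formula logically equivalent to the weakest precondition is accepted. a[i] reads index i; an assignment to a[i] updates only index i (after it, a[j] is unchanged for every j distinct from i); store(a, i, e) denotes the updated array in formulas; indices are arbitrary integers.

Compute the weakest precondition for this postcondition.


Working backward. After the program, the postcondition (¬(y + 7 < -6)) ↔ v ≥ 0 must hold; in canonical form it is (¬(y < -13)) ↔ v ≥ 0.
Before mem[1] := d - 7: (¬(y < -13)) ↔ v ≥ 0
Before y := mem[y] + 2*y + 2: (¬(mem[y] + 2*y < -15)) ↔ v ≥ 0
Answer: WP = (¬(mem[y] + 2*y < -15)) ↔ v ≥ 0


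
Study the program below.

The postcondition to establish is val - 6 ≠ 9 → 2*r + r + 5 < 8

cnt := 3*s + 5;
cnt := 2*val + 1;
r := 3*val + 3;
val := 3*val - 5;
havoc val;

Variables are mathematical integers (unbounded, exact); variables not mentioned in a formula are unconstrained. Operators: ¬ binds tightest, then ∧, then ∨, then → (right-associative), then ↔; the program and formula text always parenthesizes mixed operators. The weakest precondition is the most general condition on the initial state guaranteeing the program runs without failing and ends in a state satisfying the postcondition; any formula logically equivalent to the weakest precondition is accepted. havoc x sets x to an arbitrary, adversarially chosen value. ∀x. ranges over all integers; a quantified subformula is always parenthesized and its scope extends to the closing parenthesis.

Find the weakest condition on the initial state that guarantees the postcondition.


Working backward. After the program, the postcondition val - 6 ≠ 9 → 2*r + r + 5 < 8 must hold; in canonical form it is val ≠ 15 → 3*r < 3.
Before havoc val: ∀val_1. (val_1 ≠ 15 → 3*r < 3)
Before val := 3*val - 5: ∀val_1. (val_1 ≠ 15 → 3*r < 3)
Before r := 3*val + 3: ∀val_1. (val_1 ≠ 15 → 9*val < -6)
Before cnt := 2*val + 1: ∀val_1. (val_1 ≠ 15 → 9*val < -6)
Before cnt := 3*s + 5: ∀val_1. (val_1 ≠ 15 → 9*val < -6)
Answer: WP = ∀val_1. (val_1 ≠ 15 → 9*val < -6)


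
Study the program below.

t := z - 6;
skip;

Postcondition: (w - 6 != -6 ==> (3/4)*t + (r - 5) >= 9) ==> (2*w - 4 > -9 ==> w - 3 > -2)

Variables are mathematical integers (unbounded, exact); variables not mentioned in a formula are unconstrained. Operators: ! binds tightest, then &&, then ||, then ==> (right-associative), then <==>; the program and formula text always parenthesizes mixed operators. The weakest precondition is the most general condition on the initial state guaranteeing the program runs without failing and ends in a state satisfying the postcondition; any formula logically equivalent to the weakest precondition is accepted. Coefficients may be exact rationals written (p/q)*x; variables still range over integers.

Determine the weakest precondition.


Working backward. After the program, the postcondition (w - 6 != -6 ==> (3/4)*t + (r - 5) >= 9) ==> (2*w - 4 > -9 ==> w - 3 > -2) must hold; in canonical form it is (w != 0 ==> r + (3/4)*t >= 14) ==> (2*w > -5 ==> w > 1).
Before skip: (w != 0 ==> r + (3/4)*t >= 14) ==> (2*w > -5 ==> w > 1)
Before t := z - 6: (w != 0 ==> r + (3/4)*z >= 37/2) ==> (2*w > -5 ==> w > 1)
Answer: WP = (w != 0 ==> r + (3/4)*z >= 37/2) ==> (2*w > -5 ==> w > 1)


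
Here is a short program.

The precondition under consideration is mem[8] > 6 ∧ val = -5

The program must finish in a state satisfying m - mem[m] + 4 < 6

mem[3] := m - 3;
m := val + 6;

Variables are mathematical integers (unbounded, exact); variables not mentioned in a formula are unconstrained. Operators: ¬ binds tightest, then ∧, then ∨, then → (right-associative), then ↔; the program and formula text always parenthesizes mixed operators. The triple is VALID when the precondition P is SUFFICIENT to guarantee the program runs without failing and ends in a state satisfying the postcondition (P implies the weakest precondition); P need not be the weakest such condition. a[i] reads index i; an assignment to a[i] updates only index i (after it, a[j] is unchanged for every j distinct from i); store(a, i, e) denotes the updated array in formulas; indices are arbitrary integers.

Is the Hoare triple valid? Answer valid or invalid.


Working backward. After the program, the postcondition m - mem[m] + 4 < 6 must hold; in canonical form it is m < mem[m] + 2.
Before m := val + 6: val < mem[val + 6] - 4
Before mem[3] := m - 3: val < store(mem, 3, m - 3)[val + 6] - 4
The weakest precondition is val < store(mem, 3, m - 3)[val + 6] - 4.
Check whether mem[8] > 6 ∧ val = -5 implies it.
Countermodel: at the initial state m = 0, mem = {[1] = -1, [3] = -1, [8] = 7, elsewhere -1}, val = -5, the precondition holds but the weakest precondition fails.
Answer: invalid


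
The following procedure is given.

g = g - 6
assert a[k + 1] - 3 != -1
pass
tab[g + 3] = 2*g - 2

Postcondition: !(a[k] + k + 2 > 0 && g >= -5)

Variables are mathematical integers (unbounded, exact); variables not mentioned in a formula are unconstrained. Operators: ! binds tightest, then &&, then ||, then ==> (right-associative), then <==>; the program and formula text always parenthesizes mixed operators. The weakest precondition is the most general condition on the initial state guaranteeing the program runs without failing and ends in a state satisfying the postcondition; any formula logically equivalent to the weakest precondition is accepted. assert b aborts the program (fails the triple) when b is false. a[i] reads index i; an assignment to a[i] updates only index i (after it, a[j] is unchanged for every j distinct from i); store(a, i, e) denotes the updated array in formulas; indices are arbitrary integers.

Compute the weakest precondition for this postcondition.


Working backward. After the program, the postcondition !(a[k] + k + 2 > 0 && g >= -5) must hold; in canonical form it is !(a[k] + k > -2 && g >= -5).
Before tab[g + 3] := 2*g - 2: !(a[k] + k > -2 && g >= -5)
Before skip: !(a[k] + k > -2 && g >= -5)
Before assert a[k + 1] - 3 != -1: a[k + 1] != 2 && (!(a[k] + k > -2 && g >= -5))
Before g := g - 6: a[k + 1] != 2 && (!(a[k] + k > -2 && g >= 1))
Answer: WP = a[k + 1] != 2 && (!(a[k] + k > -2 && g >= 1))


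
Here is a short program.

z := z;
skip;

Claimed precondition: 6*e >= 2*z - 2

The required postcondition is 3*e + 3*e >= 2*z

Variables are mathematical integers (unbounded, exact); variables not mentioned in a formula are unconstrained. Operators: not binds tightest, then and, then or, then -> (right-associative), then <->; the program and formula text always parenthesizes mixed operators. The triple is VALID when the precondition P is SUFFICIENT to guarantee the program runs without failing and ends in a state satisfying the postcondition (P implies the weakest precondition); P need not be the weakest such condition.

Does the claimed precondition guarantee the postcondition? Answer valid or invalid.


Working backward. After the program, the postcondition 3*e + 3*e >= 2*z must hold; in canonical form it is 6*e >= 2*z.
Before skip: 6*e >= 2*z
Before z := z: 6*e >= 2*z
The weakest precondition is 6*e >= 2*z.
Check whether 6*e >= 2*z - 2 implies it.
Countermodel: at the initial state e = 0, z = 1, the precondition holds but the weakest precondition fails.
Answer: invalid


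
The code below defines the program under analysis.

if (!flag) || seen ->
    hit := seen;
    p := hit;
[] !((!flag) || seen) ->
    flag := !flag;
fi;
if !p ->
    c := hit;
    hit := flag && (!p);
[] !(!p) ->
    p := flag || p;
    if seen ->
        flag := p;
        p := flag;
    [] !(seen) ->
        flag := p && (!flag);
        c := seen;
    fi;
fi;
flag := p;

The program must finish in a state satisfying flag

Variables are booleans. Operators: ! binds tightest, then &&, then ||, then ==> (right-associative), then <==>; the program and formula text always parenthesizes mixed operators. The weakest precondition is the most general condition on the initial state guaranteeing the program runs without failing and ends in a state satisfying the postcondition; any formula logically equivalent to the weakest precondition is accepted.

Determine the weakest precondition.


Working backward. After the program, flag must hold.
Before flag := p: p
Then branch requires p; else branch requires (seen ==> (flag || p)) && ((!seen) ==> (flag || p)).
Before the if: ((!p) ==> p) && (p ==> ((seen ==> (flag || p)) && ((!seen) ==> (flag || p))))
Then branch requires ((!seen) ==> seen) && (seen ==> ((seen ==> (flag || seen)) && ((!seen) ==> (flag || seen)))); else branch requires ((!p) ==> p) && (p ==> ((seen ==> ((!flag) || p)) && ((!seen) ==> ((!flag) || p)))).
Before the if: (((!flag) || seen) ==> (((!seen) ==> seen) && (seen ==> ((seen ==> (flag || seen)) && ((!seen) ==> (flag || seen)))))) && ((!((!flag) || seen)) ==> (((!p) ==> p) && (p ==> ((seen ==> ((!flag) || p)) && ((!seen) ==> ((!flag) || p))))))
Answer: WP = (((!flag) || seen) ==> (((!seen) ==> seen) && (seen ==> ((seen ==> (flag || seen)) && ((!seen) ==> (flag || seen)))))) && ((!((!flag) || seen)) ==> (((!p) ==> p) && (p ==> ((seen ==> ((!flag) || p)) && ((!seen) ==> ((!flag) || p))))))


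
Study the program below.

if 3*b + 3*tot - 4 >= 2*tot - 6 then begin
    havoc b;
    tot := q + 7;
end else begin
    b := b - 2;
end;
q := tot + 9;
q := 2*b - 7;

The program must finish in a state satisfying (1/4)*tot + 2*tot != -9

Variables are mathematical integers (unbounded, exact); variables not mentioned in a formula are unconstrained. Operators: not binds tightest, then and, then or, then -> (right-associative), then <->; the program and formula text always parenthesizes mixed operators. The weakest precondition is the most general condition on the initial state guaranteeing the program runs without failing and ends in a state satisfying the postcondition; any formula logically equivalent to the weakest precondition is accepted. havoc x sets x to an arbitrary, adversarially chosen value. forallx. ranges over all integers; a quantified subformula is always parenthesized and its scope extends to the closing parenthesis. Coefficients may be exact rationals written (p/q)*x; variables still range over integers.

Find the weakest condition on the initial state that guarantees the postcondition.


Working backward. After the program, the postcondition (1/4)*tot + 2*tot != -9 must hold; in canonical form it is (9/4)*tot != -9.
Before q := 2*b - 7: (9/4)*tot != -9
Before q := tot + 9: (9/4)*tot != -9
Then branch requires (9/4)*q != -99/4; else branch requires (9/4)*tot != -9.
Before the if: (3*b + tot >= -2 -> (9/4)*q != -99/4) and ((not (3*b + tot >= -2)) -> (9/4)*tot != -9)
Answer: WP = (3*b + tot >= -2 -> (9/4)*q != -99/4) and ((not (3*b + tot >= -2)) -> (9/4)*tot != -9)


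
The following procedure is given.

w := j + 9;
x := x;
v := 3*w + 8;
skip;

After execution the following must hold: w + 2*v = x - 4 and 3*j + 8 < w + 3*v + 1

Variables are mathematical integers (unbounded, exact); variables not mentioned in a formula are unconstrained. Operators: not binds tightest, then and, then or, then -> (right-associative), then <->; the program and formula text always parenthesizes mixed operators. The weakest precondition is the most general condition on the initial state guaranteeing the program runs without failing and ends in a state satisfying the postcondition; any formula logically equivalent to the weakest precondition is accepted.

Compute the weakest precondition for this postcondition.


Working backward. After the program, the postcondition w + 2*v = x - 4 and 3*j + 8 < w + 3*v + 1 must hold; in canonical form it is 2*v + w = x - 4 and 3*j < 3*v + w - 7.
Before skip: 2*v + w = x - 4 and 3*j < 3*v + w - 7
Before v := 3*w + 8: 7*w = x - 20 and 3*j < 10*w + 17
Before x := x: 7*w = x - 20 and 3*j < 10*w + 17
Before w := j + 9: 7*j = x - 83 and 7*j > -107
Answer: WP = 7*j = x - 83 and 7*j > -107


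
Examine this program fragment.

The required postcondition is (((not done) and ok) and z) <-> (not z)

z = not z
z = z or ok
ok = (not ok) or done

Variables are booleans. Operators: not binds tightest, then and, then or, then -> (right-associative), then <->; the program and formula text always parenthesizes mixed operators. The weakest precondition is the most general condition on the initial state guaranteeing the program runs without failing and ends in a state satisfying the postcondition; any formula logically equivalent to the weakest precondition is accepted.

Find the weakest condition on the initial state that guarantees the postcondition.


Working backward. After the program, the postcondition (((not done) and ok) and z) <-> (not z) must hold; in canonical form it is ((not done) and ok and z) <-> (not z).
Before ok := (not ok) or done: ((not done) and ((not ok) or done) and z) <-> (not z)
Before z := z or ok: ((not done) and ((not ok) or done) and (z or ok)) <-> (not (z or ok))
Before z := not z: ((not done) and ((not ok) or done) and ((not z) or ok)) <-> (not ((not z) or ok))
Answer: WP = ((not done) and ((not ok) or done) and ((not z) or ok)) <-> (not ((not z) or ok))


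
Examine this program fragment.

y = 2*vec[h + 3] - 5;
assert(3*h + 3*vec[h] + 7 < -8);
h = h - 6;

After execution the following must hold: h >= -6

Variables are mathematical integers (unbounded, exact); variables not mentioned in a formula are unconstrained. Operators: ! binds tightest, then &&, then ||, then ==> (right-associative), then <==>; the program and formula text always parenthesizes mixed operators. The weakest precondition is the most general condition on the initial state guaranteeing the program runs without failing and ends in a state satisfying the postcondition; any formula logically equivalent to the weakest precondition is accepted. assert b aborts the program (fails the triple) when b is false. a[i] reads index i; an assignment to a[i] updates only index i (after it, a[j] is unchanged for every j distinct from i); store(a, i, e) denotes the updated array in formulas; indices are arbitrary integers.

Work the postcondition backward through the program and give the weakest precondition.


Working backward. After the program, h >= -6 must hold.
Before h := h - 6: h >= 0
Before assert 3*h + 3*vec[h] + 7 < -8: 3*vec[h] + 3*h < -15 && h >= 0
Before y := 2*vec[h + 3] - 5: 3*vec[h] + 3*h < -15 && h >= 0
Answer: WP = 3*vec[h] + 3*h < -15 && h >= 0


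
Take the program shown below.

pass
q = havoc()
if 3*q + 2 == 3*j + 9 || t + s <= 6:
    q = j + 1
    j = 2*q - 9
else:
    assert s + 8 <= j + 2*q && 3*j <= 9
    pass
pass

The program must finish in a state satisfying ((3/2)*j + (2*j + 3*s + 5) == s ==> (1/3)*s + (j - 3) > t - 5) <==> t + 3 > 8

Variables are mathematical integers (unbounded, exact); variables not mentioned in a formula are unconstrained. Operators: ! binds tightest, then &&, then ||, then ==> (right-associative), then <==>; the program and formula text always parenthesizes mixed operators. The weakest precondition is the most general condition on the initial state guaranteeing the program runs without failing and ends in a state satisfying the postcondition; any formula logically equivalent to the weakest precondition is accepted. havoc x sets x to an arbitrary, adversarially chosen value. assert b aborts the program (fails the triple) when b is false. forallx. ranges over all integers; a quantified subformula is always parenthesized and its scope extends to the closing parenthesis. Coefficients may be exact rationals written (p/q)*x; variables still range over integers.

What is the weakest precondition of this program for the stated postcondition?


Working backward. After the program, the postcondition ((3/2)*j + (2*j + 3*s + 5) == s ==> (1/3)*s + (j - 3) > t - 5) <==> t + 3 > 8 must hold; in canonical form it is ((7/2)*j + 2*s == -5 ==> j + (1/3)*s > t - 2) <==> t > 5.
Before skip: ((7/2)*j + 2*s == -5 ==> j + (1/3)*s > t - 2) <==> t > 5
Then branch requires (7*j + 2*s == 39/2 ==> 2*j + (1/3)*s > t + 5) <==> t > 5; else branch requires s <= j + 2*q - 8 && 3*j <= 9 && (((7/2)*j + 2*s == -5 ==> j + (1/3)*s > t - 2) <==> t > 5).
Before the if: ((3*q == 3*j + 7 || s + t <= 6) ==> ((7*j + 2*s == 39/2 ==> 2*j + (1/3)*s > t + 5) <==> t > 5)) && ((!(3*q == 3*j + 7 || s + t <= 6)) ==> (s <= j + 2*q - 8 && 3*j <= 9 && (((7/2)*j + 2*s == -5 ==> j + (1/3)*s > t - 2) <==> t > 5)))
Before havoc q: forall q_1. (((3*q_1 == 3*j + 7 || s + t <= 6) ==> ((7*j + 2*s == 39/2 ==> 2*j + (1/3)*s > t + 5) <==> t > 5)) && ((!(3*q_1 == 3*j + 7 || s + t <= 6)) ==> (s <= j + 2*q_1 - 8 && 3*j <= 9 && (((7/2)*j + 2*s == -5 ==> j + (1/3)*s > t - 2) <==> t > 5))))
Before skip: forall q_1. (((3*q_1 == 3*j + 7 || s + t <= 6) ==> ((7*j + 2*s == 39/2 ==> 2*j + (1/3)*s > t + 5) <==> t > 5)) && ((!(3*q_1 == 3*j + 7 || s + t <= 6)) ==> (s <= j + 2*q_1 - 8 && 3*j <= 9 && (((7/2)*j + 2*s == -5 ==> j + (1/3)*s > t - 2) <==> t > 5))))
Answer: WP = forall q_1. (((3*q_1 == 3*j + 7 || s + t <= 6) ==> ((7*j + 2*s == 39/2 ==> 2*j + (1/3)*s > t + 5) <==> t > 5)) && ((!(3*q_1 == 3*j + 7 || s + t <= 6)) ==> (s <= j + 2*q_1 - 8 && 3*j <= 9 && (((7/2)*j + 2*s == -5 ==> j + (1/3)*s > t - 2) <==> t > 5))))


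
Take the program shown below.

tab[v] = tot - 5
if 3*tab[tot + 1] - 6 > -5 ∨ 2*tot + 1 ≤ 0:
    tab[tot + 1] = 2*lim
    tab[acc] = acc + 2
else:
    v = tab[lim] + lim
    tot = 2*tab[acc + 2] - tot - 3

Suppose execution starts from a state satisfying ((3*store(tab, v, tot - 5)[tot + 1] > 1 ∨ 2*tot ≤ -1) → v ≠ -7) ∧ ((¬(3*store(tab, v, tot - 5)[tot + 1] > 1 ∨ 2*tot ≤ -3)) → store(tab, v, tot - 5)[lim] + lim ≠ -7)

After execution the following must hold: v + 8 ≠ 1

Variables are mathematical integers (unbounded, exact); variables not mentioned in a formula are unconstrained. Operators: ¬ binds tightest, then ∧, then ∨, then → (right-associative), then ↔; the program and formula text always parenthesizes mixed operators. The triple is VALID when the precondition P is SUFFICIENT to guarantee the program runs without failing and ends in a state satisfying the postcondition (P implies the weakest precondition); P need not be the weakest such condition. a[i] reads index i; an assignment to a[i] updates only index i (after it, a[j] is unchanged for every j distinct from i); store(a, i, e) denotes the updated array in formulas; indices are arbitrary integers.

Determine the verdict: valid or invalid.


Working backward. After the program, the postcondition v + 8 ≠ 1 must hold; in canonical form it is v ≠ -7.
Then branch requires v ≠ -7; else branch requires tab[lim] + lim ≠ -7.
Before the if: ((3*tab[tot + 1] > 1 ∨ 2*tot ≤ -1) → v ≠ -7) ∧ ((¬(3*tab[tot + 1] > 1 ∨ 2*tot ≤ -1)) → tab[lim] + lim ≠ -7)
Before tab[v] := tot - 5: ((3*store(tab, v, tot - 5)[tot + 1] > 1 ∨ 2*tot ≤ -1) → v ≠ -7) ∧ ((¬(3*store(tab, v, tot - 5)[tot + 1] > 1 ∨ 2*tot ≤ -1)) → store(tab, v, tot - 5)[lim] + lim ≠ -7)
The weakest precondition is ((3*store(tab, v, tot - 5)[tot + 1] > 1 ∨ 2*tot ≤ -1) → v ≠ -7) ∧ ((¬(3*store(tab, v, tot - 5)[tot + 1] > 1 ∨ 2*tot ≤ -1)) → store(tab, v, tot - 5)[lim] + lim ≠ -7).
Check whether ((3*store(tab, v, tot - 5)[tot + 1] > 1 ∨ 2*tot ≤ -1) → v ≠ -7) ∧ ((¬(3*store(tab, v, tot - 5)[tot + 1] > 1 ∨ 2*tot ≤ -3)) → store(tab, v, tot - 5)[lim] + lim ≠ -7) implies it.
Every state satisfying the precondition satisfies the weakest precondition: the implication holds.
Answer: valid


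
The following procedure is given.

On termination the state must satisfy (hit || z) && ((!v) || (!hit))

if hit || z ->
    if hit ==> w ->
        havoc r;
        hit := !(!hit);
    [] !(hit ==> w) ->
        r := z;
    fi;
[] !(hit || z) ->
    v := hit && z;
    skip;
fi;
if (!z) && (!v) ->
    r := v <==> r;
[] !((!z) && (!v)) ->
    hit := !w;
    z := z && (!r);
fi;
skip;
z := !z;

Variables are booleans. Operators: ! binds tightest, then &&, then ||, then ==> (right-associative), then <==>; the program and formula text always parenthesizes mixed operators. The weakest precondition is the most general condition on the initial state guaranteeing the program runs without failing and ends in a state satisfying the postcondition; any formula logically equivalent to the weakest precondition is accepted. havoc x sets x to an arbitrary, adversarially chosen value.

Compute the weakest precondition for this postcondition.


Working backward. After the program, (hit || z) && ((!v) || (!hit)) must hold.
Before z := !z: (hit || (!z)) && ((!v) || (!hit))
Before skip: (hit || (!z)) && ((!v) || (!hit))
Then branch requires (hit || (!z)) && ((!v) || (!hit)); else branch requires ((!w) || (!(z && (!r)))) && ((!v) || w).
Before the if: (((!z) && (!v)) ==> ((hit || (!z)) && ((!v) || (!hit)))) && ((!((!z) && (!v))) ==> (((!w) || (!(z && (!r)))) && ((!v) || w)))
Then branch requires ((hit ==> w) ==> ((((!z) && (!v)) ==> ((hit || (!z)) && ((!v) || (!hit)))) && ((!((!z) && (!v))) ==> ((!v) || w)) && ((!((!z) && (!v))) ==> (((!w) || (!z)) && ((!v) || w))))) && ((!(hit ==> w)) ==> ((((!z) && (!v)) ==> ((hit || (!z)) && ((!v) || (!hit)))) && ((!((!z) && (!v))) ==> ((!v) || w)))); else branch requires (((!z) && (!(hit && z))) ==> ((hit || (!z)) && ((!(hit && z)) || (!hit)))) && ((!((!z) && (!(hit && z)))) ==> (((!w) || (!(z && (!r)))) && ((!(hit && z)) || w))).
Before the if: ((hit || z) ==> (((hit ==> w) ==> ((((!z) && (!v)) ==> ((hit || (!z)) && ((!v) || (!hit)))) && ((!((!z) && (!v))) ==> ((!v) || w)) && ((!((!z) && (!v))) ==> (((!w) || (!z)) && ((!v) || w))))) && ((!(hit ==> w)) ==> ((((!z) && (!v)) ==> ((hit || (!z)) && ((!v) || (!hit)))) && ((!((!z) && (!v))) ==> ((!v) || w)))))) && ((!(hit || z)) ==> ((((!z) && (!(hit && z))) ==> ((hit || (!z)) && ((!(hit && z)) || (!hit)))) && ((!((!z) && (!(hit && z)))) ==> (((!w) || (!(z && (!r)))) && ((!(hit && z)) || w)))))
Answer: WP = ((hit || z) ==> (((hit ==> w) ==> ((((!z) && (!v)) ==> ((hit || (!z)) && ((!v) || (!hit)))) && ((!((!z) && (!v))) ==> ((!v) || w)) && ((!((!z) && (!v))) ==> (((!w) || (!z)) && ((!v) || w))))) && ((!(hit ==> w)) ==> ((((!z) && (!v)) ==> ((hit || (!z)) && ((!v) || (!hit)))) && ((!((!z) && (!v))) ==> ((!v) || w)))))) && ((!(hit || z)) ==> ((((!z) && (!(hit && z))) ==> ((hit || (!z)) && ((!(hit && z)) || (!hit)))) && ((!((!z) && (!(hit && z)))) ==> (((!w) || (!(z && (!r)))) && ((!(hit && z)) || w)))))


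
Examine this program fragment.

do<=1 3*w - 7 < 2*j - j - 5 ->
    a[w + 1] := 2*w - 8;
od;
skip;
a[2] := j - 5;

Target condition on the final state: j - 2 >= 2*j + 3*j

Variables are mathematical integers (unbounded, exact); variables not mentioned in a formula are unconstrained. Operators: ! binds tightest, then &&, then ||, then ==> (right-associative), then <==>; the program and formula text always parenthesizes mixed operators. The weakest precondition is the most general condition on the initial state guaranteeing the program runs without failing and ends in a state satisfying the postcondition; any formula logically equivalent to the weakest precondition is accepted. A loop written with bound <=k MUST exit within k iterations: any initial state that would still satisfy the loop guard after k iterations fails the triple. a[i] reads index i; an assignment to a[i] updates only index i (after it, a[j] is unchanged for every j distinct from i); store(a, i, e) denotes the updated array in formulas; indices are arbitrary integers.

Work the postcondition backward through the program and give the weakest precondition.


Working backward. After the program, the postcondition j - 2 >= 2*j + 3*j must hold; in canonical form it is 4*j <= -2.
Before a[2] := j - 5: 4*j <= -2
Before skip: 4*j <= -2
Before the loop (bound <=1), unroll the exhaustion recursion (WP_0 = exit-now case; WP_j = one more guarded iteration, up to j = 1):
  WP_0: (!(3*w < j + 2)) && 4*j <= -2
  WP_1: (3*w < j + 2 ==> ((!(3*w < j + 2)) && 4*j <= -2)) && ((!(3*w < j + 2)) ==> 4*j <= -2)
So before the loop: (3*w < j + 2 ==> ((!(3*w < j + 2)) && 4*j <= -2)) && ((!(3*w < j + 2)) ==> 4*j <= -2)
Answer: WP = (3*w < j + 2 ==> ((!(3*w < j + 2)) && 4*j <= -2)) && ((!(3*w < j + 2)) ==> 4*j <= -2)


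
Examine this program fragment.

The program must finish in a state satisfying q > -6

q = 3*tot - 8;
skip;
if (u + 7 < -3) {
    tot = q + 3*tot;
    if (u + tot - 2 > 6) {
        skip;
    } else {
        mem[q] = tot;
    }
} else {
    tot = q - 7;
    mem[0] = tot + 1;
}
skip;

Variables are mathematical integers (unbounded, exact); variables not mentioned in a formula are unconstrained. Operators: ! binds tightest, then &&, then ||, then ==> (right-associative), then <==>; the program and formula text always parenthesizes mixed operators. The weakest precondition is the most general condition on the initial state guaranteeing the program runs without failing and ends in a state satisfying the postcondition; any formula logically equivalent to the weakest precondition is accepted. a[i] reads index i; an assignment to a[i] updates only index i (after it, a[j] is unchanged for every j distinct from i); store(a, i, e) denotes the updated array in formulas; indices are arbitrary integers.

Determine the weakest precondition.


Working backward. After the program, q > -6 must hold.
Before skip: q > -6
Then branch requires (q + 3*tot + u > 8 ==> q > -6) && ((!(q + 3*tot + u > 8)) ==> q > -6); else branch requires q > -6.
Before the if: (u < -10 ==> ((q + 3*tot + u > 8 ==> q > -6) && ((!(q + 3*tot + u > 8)) ==> q > -6))) && ((!(u < -10)) ==> q > -6)
Before skip: (u < -10 ==> ((q + 3*tot + u > 8 ==> q > -6) && ((!(q + 3*tot + u > 8)) ==> q > -6))) && ((!(u < -10)) ==> q > -6)
Before q := 3*tot - 8: (u < -10 ==> ((6*tot + u > 16 ==> 3*tot > 2) && ((!(6*tot + u > 16)) ==> 3*tot > 2))) && ((!(u < -10)) ==> 3*tot > 2)
Answer: WP = (u < -10 ==> ((6*tot + u > 16 ==> 3*tot > 2) && ((!(6*tot + u > 16)) ==> 3*tot > 2))) && ((!(u < -10)) ==> 3*tot > 2)
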